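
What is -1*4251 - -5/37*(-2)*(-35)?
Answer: -156937/37 ≈ -4241.5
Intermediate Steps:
-1*4251 - -5/37*(-2)*(-35) = -4251 - -5*1/37*(-2)*(-35) = -4251 - (-5/37*(-2))*(-35) = -4251 - 10*(-35)/37 = -4251 - 1*(-350/37) = -4251 + 350/37 = -156937/37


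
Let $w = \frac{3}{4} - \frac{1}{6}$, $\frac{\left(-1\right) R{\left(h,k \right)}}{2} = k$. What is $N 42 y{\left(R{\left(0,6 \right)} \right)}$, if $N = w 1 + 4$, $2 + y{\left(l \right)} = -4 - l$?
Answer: $1155$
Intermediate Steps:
$R{\left(h,k \right)} = - 2 k$
$y{\left(l \right)} = -6 - l$ ($y{\left(l \right)} = -2 - \left(4 + l\right) = -6 - l$)
$w = \frac{7}{12}$ ($w = 3 \cdot \frac{1}{4} - \frac{1}{6} = \frac{3}{4} - \frac{1}{6} = \frac{7}{12} \approx 0.58333$)
$N = \frac{55}{12}$ ($N = \frac{7}{12} \cdot 1 + 4 = \frac{7}{12} + 4 = \frac{55}{12} \approx 4.5833$)
$N 42 y{\left(R{\left(0,6 \right)} \right)} = \frac{55}{12} \cdot 42 \left(-6 - \left(-2\right) 6\right) = \frac{385 \left(-6 - -12\right)}{2} = \frac{385 \left(-6 + 12\right)}{2} = \frac{385}{2} \cdot 6 = 1155$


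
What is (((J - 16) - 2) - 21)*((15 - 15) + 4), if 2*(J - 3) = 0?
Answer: -144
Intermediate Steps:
J = 3 (J = 3 + (½)*0 = 3 + 0 = 3)
(((J - 16) - 2) - 21)*((15 - 15) + 4) = (((3 - 16) - 2) - 21)*((15 - 15) + 4) = ((-13 - 2) - 21)*(0 + 4) = (-15 - 21)*4 = -36*4 = -144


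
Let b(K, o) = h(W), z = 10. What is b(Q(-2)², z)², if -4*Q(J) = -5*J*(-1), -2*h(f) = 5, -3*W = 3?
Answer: 25/4 ≈ 6.2500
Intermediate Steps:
W = -1 (W = -⅓*3 = -1)
h(f) = -5/2 (h(f) = -½*5 = -5/2)
Q(J) = -5*J/4 (Q(J) = -(-5*J)*(-1)/4 = -5*J/4)
b(K, o) = -5/2
b(Q(-2)², z)² = (-5/2)² = 25/4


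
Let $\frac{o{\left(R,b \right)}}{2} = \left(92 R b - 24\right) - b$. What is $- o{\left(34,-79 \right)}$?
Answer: $494114$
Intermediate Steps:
$o{\left(R,b \right)} = -48 - 2 b + 184 R b$ ($o{\left(R,b \right)} = 2 \left(\left(92 R b - 24\right) - b\right) = 2 \left(\left(-24 + 92 R b\right) - b\right) = 2 \left(-24 - b + 92 R b\right) = -48 - 2 b + 184 R b$)
$- o{\left(34,-79 \right)} = - (-48 - -158 + 184 \cdot 34 \left(-79\right)) = - (-48 + 158 - 494224) = \left(-1\right) \left(-494114\right) = 494114$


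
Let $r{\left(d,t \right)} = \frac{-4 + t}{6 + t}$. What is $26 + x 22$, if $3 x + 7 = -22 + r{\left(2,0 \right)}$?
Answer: $- \frac{1724}{9} \approx -191.56$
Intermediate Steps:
$r{\left(d,t \right)} = \frac{-4 + t}{6 + t}$
$x = - \frac{89}{9}$ ($x = - \frac{7}{3} + \frac{-22 + \frac{-4 + 0}{6 + 0}}{3} = - \frac{7}{3} + \frac{-22 + \frac{1}{6} \left(-4\right)}{3} = - \frac{7}{3} + \frac{-22 - \frac{2}{3}}{3} = - \frac{7}{3} + \frac{1}{3} \left(- \frac{68}{3}\right) = - \frac{7}{3} - \frac{68}{9} = - \frac{89}{9} \approx -9.8889$)
$26 + x 22 = 26 - \frac{1958}{9} = - \frac{1724}{9}$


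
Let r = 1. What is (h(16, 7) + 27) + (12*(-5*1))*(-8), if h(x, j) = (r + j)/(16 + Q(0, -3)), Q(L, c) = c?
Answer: 6599/13 ≈ 507.62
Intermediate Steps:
h(x, j) = 1/13 + j/13 (h(x, j) = (1 + j)/(16 - 3) = (1 + j)/13 = (1 + j)*(1/13) = 1/13 + j/13)
(h(16, 7) + 27) + (12*(-5*1))*(-8) = ((1/13 + (1/13)*7) + 27) + (12*(-5*1))*(-8) = ((1/13 + 7/13) + 27) + (12*(-5))*(-8) = (8/13 + 27) - 60*(-8) = 359/13 + 480 = 6599/13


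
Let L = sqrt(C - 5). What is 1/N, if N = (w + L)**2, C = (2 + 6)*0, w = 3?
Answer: (3 + I*sqrt(5))**(-2) ≈ 0.020408 - 0.068451*I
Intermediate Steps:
C = 0 (C = 8*0 = 0)
L = I*sqrt(5) (L = sqrt(0 - 5) = sqrt(-5) = I*sqrt(5) ≈ 2.2361*I)
N = (3 + I*sqrt(5))**2 ≈ 4.0 + 13.416*I
1/N = 1/((3 + I*sqrt(5))**2) = (3 + I*sqrt(5))**(-2)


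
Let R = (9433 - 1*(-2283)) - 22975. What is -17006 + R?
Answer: -28265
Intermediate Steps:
R = -11259 (R = (9433 + 2283) - 22975 = 11716 - 22975 = -11259)
-17006 + R = -17006 - 11259 = -28265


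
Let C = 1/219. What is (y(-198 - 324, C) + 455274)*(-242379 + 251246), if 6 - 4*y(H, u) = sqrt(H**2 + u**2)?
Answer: 8073855717/2 - 44335*sqrt(522744205)/876 ≈ 4.0358e+9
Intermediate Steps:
C = 1/219 ≈ 0.0045662
y(H, u) = 3/2 - sqrt(H**2 + u**2)/4
(y(-198 - 324, C) + 455274)*(-242379 + 251246) = ((3/2 - sqrt((-198 - 324)**2 + (1/219)**2)/4) + 455274)*(-242379 + 251246) = ((3/2 - sqrt((-522)**2 + 1/47961)/4) + 455274)*8867 = ((3/2 - sqrt(272484 + 1/47961)/4) + 455274)*8867 = ((3/2 - 5*sqrt(522744205)/876) + 455274)*8867 = (910551/2 - 5*sqrt(522744205)/876)*8867 = 8073855717/2 - 44335*sqrt(522744205)/876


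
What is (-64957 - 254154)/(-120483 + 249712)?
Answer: -319111/129229 ≈ -2.4693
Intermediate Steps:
(-64957 - 254154)/(-120483 + 249712) = -319111/129229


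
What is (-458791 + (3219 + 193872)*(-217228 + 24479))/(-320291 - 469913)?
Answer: 18994775975/395102 ≈ 48076.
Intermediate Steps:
(-458791 + (3219 + 193872)*(-217228 + 24479))/(-320291 - 469913) = (-458791 + 197091*(-192749))/(-790204) = (-458791 - 37989093159)*(-1/790204) = -37989551950*(-1/790204) = 18994775975/395102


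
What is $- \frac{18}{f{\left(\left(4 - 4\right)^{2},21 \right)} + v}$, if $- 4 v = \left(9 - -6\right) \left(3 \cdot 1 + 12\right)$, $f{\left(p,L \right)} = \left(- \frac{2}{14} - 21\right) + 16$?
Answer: $\frac{56}{191} \approx 0.29319$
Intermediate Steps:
$f{\left(p,L \right)} = - \frac{36}{7}$ ($f{\left(p,L \right)} = \left(\left(-2\right) \frac{1}{14} - 21\right) + 16 = \left(- \frac{1}{7} - 21\right) + 16 = - \frac{148}{7} + 16 = - \frac{36}{7}$)
$v = - \frac{225}{4}$ ($v = - \frac{\left(9 - -6\right) \left(3 \cdot 1 + 12\right)}{4} = - \frac{\left(9 + 6\right) \left(3 + 12\right)}{4} = - \frac{15 \cdot 15}{4} = \left(- \frac{1}{4}\right) 225 = - \frac{225}{4} \approx -56.25$)
$- \frac{18}{f{\left(\left(4 - 4\right)^{2},21 \right)} + v} = - \frac{18}{- \frac{36}{7} - \frac{225}{4}} = - \frac{18}{- \frac{1719}{28}} = \left(-18\right) \left(- \frac{28}{1719}\right) = \frac{56}{191}$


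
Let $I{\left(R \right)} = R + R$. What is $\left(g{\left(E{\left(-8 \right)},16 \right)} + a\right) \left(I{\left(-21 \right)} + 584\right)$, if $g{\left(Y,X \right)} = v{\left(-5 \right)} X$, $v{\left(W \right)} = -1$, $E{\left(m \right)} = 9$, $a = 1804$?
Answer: $969096$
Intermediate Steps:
$I{\left(R \right)} = 2 R$
$g{\left(Y,X \right)} = - X$
$\left(g{\left(E{\left(-8 \right)},16 \right)} + a\right) \left(I{\left(-21 \right)} + 584\right) = \left(\left(-1\right) 16 + 1804\right) \left(2 \left(-21\right) + 584\right) = \left(-16 + 1804\right) \left(-42 + 584\right) = 1788 \cdot 542 = 969096$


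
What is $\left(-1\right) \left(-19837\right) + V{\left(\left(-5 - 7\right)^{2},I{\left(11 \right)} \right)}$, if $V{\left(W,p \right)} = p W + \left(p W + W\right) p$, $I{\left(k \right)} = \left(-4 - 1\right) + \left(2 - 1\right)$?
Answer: $20989$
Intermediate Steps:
$I{\left(k \right)} = -4$ ($I{\left(k \right)} = -5 + \left(2 - 1\right) = -5 + 1 = -4$)
$V{\left(W,p \right)} = W p + p \left(W + W p\right)$ ($V{\left(W,p \right)} = W p + \left(W p + W\right) p = W p + \left(W + W p\right) p = W p + p \left(W + W p\right)$)
$\left(-1\right) \left(-19837\right) + V{\left(\left(-5 - 7\right)^{2},I{\left(11 \right)} \right)} = \left(-1\right) \left(-19837\right) + \left(-5 - 7\right)^{2} \left(-4\right) \left(2 - 4\right) = 19837 + \left(-12\right)^{2} \left(-4\right) \left(-2\right) = 19837 + 144 \left(-4\right) \left(-2\right) = 19837 + 1152 = 20989$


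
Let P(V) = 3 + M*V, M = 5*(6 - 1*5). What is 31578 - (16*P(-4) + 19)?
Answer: 31831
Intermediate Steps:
M = 5 (M = 5*(6 - 5) = 5*1 = 5)
P(V) = 3 + 5*V
31578 - (16*P(-4) + 19) = 31578 - (16*(3 + 5*(-4)) + 19) = 31578 - (16*(3 - 20) + 19) = 31578 - (16*(-17) + 19) = 31578 - (-272 + 19) = 31578 - 1*(-253) = 31578 + 253 = 31831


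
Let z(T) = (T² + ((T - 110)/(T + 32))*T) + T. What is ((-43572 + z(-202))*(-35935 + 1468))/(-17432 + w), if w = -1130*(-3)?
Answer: -699094161/85255 ≈ -8200.0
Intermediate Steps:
z(T) = T + T² + T*(-110 + T)/(32 + T) (z(T) = (T² + ((-110 + T)/(32 + T))*T) + T = (T² + T*(-110 + T)/(32 + T)) + T = T + T² + T*(-110 + T)/(32 + T))
w = 3390
((-43572 + z(-202))*(-35935 + 1468))/(-17432 + w) = ((-43572 - 202*(-78 + (-202)² + 34*(-202))/(32 - 202))*(-35935 + 1468))/(-17432 + 3390) = ((-43572 - 202*(-78 + 40804 - 6868)/(-170))*(-34467))/(-14042) = ((-43572 - 202*(-1/170)*33858)*(-34467))*(-1/14042) = ((-43572 + 3419658/85)*(-34467))*(-1/14042) = -283962/85*(-34467)*(-1/14042) = (9787318254/85)*(-1/14042) = -699094161/85255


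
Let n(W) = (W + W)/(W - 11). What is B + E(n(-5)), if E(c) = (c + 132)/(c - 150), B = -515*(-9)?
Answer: 5537764/1195 ≈ 4634.1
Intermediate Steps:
n(W) = 2*W/(-11 + W) (n(W) = (2*W)/(-11 + W) = 2*W/(-11 + W))
B = 4635
E(c) = (132 + c)/(-150 + c)
B + E(n(-5)) = 4635 + (132 + 2*(-5)/(-11 - 5))/(-150 + 2*(-5)/(-11 - 5)) = 4635 + (132 + 2*(-5)/(-16))/(-150 + 2*(-5)/(-16)) = 4635 + (132 + 2*(-5)*(-1/16))/(-150 + 2*(-5)*(-1/16)) = 4635 + (132 + 5/8)/(-150 + 5/8) = 4635 + (1061/8)/(-1195/8) = 4635 - 8/1195*1061/8 = 4635 - 1061/1195 = 5537764/1195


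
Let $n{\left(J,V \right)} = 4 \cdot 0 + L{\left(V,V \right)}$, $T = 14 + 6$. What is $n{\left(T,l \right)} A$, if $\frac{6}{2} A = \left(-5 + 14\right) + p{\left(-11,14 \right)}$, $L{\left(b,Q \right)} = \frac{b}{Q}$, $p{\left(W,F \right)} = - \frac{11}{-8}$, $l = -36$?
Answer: $\frac{83}{24} \approx 3.4583$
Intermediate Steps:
$p{\left(W,F \right)} = \frac{11}{8}$ ($p{\left(W,F \right)} = \left(-11\right) \left(- \frac{1}{8}\right) = \frac{11}{8}$)
$T = 20$
$n{\left(J,V \right)} = 1$ ($n{\left(J,V \right)} = 4 \cdot 0 + \frac{V}{V} = 0 + 1 = 1$)
$A = \frac{83}{24}$ ($A = \frac{\left(-5 + 14\right) + \frac{11}{8}}{3} = \frac{9 + \frac{11}{8}}{3} = \frac{1}{3} \cdot \frac{83}{8} = \frac{83}{24} \approx 3.4583$)
$n{\left(T,l \right)} A = 1 \cdot \frac{83}{24} = \frac{83}{24}$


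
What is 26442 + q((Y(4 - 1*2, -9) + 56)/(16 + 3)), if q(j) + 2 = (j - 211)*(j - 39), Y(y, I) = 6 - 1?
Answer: 12229480/361 ≈ 33877.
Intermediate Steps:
Y(y, I) = 5
q(j) = -2 + (-211 + j)*(-39 + j) (q(j) = -2 + (j - 211)*(j - 39) = -2 + (-211 + j)*(-39 + j))
26442 + q((Y(4 - 1*2, -9) + 56)/(16 + 3)) = 26442 + (8227 + ((5 + 56)/(16 + 3))**2 - 250*(5 + 56)/(16 + 3)) = 26442 + (8227 + (61/19)**2 - 15250/19) = 26442 + (8227 + (61*(1/19))**2 - 15250/19) = 26442 + (8227 + (61/19)**2 - 250*61/19) = 26442 + (8227 + 3721/361 - 15250/19) = 26442 + 2683918/361 = 12229480/361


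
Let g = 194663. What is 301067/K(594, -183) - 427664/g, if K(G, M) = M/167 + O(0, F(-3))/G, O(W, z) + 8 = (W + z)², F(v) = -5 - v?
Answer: -2906852409082019/10645146155 ≈ -2.7307e+5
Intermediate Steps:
O(W, z) = -8 + (W + z)²
K(G, M) = -4/G + M/167 (K(G, M) = M/167 + (-8 + (0 + (-5 - 1*(-3)))²)/G = M*(1/167) + (-8 + (0 + (-5 + 3))²)/G = M/167 + (-8 + (0 - 2)²)/G = M/167 + (-8 + (-2)²)/G = M/167 + (-8 + 4)/G = M/167 - 4/G = -4/G + M/167)
301067/K(594, -183) - 427664/g = 301067/(-4/594 + (1/167)*(-183)) - 427664/194663 = 301067/(-4*1/594 - 183/167) - 427664*1/194663 = 301067/(-2/297 - 183/167) - 427664/194663 = 301067/(-54685/49599) - 427664/194663 = 301067*(-49599/54685) - 427664/194663 = -14932622133/54685 - 427664/194663 = -2906852409082019/10645146155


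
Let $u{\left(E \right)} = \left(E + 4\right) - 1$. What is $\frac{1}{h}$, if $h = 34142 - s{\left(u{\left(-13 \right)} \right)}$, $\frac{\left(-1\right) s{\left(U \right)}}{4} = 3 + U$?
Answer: $\frac{1}{34114} \approx 2.9313 \cdot 10^{-5}$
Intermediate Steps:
$u{\left(E \right)} = 3 + E$ ($u{\left(E \right)} = \left(4 + E\right) - 1 = 3 + E$)
$s{\left(U \right)} = -12 - 4 U$ ($s{\left(U \right)} = - 4 \left(3 + U\right) = -12 - 4 U$)
$h = 34114$ ($h = 34142 - \left(-12 - 4 \left(3 - 13\right)\right) = 34142 - \left(-12 - -40\right) = 34142 - \left(-12 + 40\right) = 34142 - 28 = 34114$)
$\frac{1}{h} = \frac{1}{34114}$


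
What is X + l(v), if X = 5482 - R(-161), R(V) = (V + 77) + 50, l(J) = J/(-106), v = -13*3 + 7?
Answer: 292364/53 ≈ 5516.3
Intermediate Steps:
v = -32 (v = -39 + 7 = -32)
l(J) = -J/106 (l(J) = J*(-1/106) = -J/106)
R(V) = 127 + V (R(V) = (77 + V) + 50 = 127 + V)
X = 5516 (X = 5482 - (127 - 161) = 5482 - 1*(-34) = 5482 + 34 = 5516)
X + l(v) = 5516 - 1/106*(-32) = 5516 + 16/53 = 292364/53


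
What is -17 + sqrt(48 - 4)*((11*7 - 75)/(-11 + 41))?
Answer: -17 + 2*sqrt(11)/15 ≈ -16.558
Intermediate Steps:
-17 + sqrt(48 - 4)*((11*7 - 75)/(-11 + 41)) = -17 + sqrt(44)*((77 - 75)/30) = -17 + (2*sqrt(11))*(2*(1/30)) = -17 + (2*sqrt(11))*(1/15) = -17 + 2*sqrt(11)/15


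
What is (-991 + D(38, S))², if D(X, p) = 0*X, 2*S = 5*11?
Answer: 982081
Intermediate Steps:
S = 55/2 (S = (5*11)/2 = (½)*55 = 55/2 ≈ 27.500)
D(X, p) = 0
(-991 + D(38, S))² = (-991 + 0)² = (-991)² = 982081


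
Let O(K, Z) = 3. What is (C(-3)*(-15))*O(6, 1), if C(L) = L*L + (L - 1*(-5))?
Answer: -495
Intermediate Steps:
C(L) = 5 + L + L² (C(L) = L² + (L + 5) = L² + (5 + L) = 5 + L + L²)
(C(-3)*(-15))*O(6, 1) = ((5 - 3 + (-3)²)*(-15))*3 = ((5 - 3 + 9)*(-15))*3 = (11*(-15))*3 = -165*3 = -495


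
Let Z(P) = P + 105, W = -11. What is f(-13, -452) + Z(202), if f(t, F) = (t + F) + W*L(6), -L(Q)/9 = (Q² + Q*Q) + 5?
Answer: 7465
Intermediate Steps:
L(Q) = -45 - 18*Q² (L(Q) = -9*((Q² + Q*Q) + 5) = -9*((Q² + Q²) + 5) = -9*(2*Q² + 5) = -9*(5 + 2*Q²) = -45 - 18*Q²)
Z(P) = 105 + P
f(t, F) = 7623 + F + t (f(t, F) = (t + F) - 11*(-45 - 18*6²) = (F + t) - 11*(-45 - 18*36) = (F + t) - 11*(-45 - 648) = (F + t) - 11*(-693) = (F + t) + 7623 = 7623 + F + t)
f(-13, -452) + Z(202) = (7623 - 452 - 13) + (105 + 202) = 7158 + 307 = 7465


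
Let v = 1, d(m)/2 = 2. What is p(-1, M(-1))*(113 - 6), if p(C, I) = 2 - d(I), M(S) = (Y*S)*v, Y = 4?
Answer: -214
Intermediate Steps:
d(m) = 4 (d(m) = 2*2 = 4)
M(S) = 4*S (M(S) = (4*S)*1 = 4*S)
p(C, I) = -2 (p(C, I) = 2 - 1*4 = 2 - 4 = -2)
p(-1, M(-1))*(113 - 6) = -2*(113 - 6) = -2*107 = -214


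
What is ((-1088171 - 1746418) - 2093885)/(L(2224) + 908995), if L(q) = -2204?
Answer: -4928474/906791 ≈ -5.4351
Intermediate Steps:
((-1088171 - 1746418) - 2093885)/(L(2224) + 908995) = ((-1088171 - 1746418) - 2093885)/(-2204 + 908995) = (-2834589 - 2093885)/906791 = -4928474*1/906791 = -4928474/906791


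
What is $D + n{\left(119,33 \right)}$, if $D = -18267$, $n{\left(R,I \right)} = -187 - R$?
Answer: $-18573$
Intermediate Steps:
$D + n{\left(119,33 \right)} = -18267 - 306 = -18573$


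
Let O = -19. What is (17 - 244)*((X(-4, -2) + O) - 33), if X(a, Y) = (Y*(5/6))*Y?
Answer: 33142/3 ≈ 11047.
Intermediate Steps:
X(a, Y) = 5*Y**2/6 (X(a, Y) = (Y*(5*(1/6)))*Y = (Y*(5/6))*Y = (5*Y/6)*Y = 5*Y**2/6)
(17 - 244)*((X(-4, -2) + O) - 33) = (17 - 244)*(((5/6)*(-2)**2 - 19) - 33) = -227*(((5/6)*4 - 19) - 33) = -227*((10/3 - 19) - 33) = -227*(-47/3 - 33) = -227*(-146/3) = 33142/3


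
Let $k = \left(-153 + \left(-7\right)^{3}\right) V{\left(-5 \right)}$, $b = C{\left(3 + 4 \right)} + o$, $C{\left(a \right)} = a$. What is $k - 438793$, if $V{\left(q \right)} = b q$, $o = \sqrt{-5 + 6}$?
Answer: $-418953$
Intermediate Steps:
$o = 1$ ($o = \sqrt{1} = 1$)
$b = 8$ ($b = \left(3 + 4\right) + 1 = 7 + 1 = 8$)
$V{\left(q \right)} = 8 q$
$k = 19840$ ($k = \left(-153 + \left(-7\right)^{3}\right) 8 \left(-5\right) = \left(-153 - 343\right) \left(-40\right) = \left(-496\right) \left(-40\right) = 19840$)
$k - 438793 = 19840 - 438793 = -418953$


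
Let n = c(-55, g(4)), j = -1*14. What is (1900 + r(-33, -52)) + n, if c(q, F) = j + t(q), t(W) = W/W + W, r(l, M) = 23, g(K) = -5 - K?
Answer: 1855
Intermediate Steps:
t(W) = 1 + W
j = -14
c(q, F) = -13 + q (c(q, F) = -14 + (1 + q) = -13 + q)
n = -68 (n = -13 - 55 = -68)
(1900 + r(-33, -52)) + n = (1900 + 23) - 68 = 1923 - 68 = 1855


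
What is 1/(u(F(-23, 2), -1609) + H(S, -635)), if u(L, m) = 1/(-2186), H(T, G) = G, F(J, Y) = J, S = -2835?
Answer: -2186/1388111 ≈ -0.0015748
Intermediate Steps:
u(L, m) = -1/2186
1/(u(F(-23, 2), -1609) + H(S, -635)) = 1/(-1/2186 - 635) = 1/(-1388111/2186) = -2186/1388111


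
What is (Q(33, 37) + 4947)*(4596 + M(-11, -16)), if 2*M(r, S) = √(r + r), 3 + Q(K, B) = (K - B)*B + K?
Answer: 22194084 + 4829*I*√22/2 ≈ 2.2194e+7 + 11325.0*I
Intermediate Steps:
Q(K, B) = -3 + K + B*(K - B) (Q(K, B) = -3 + ((K - B)*B + K) = -3 + (B*(K - B) + K) = -3 + (K + B*(K - B)) = -3 + K + B*(K - B))
M(r, S) = √2*√r/2 (M(r, S) = √(r + r)/2 = √(2*r)/2 = (√2*√r)/2 = √2*√r/2)
(Q(33, 37) + 4947)*(4596 + M(-11, -16)) = ((-3 + 33 - 1*37² + 37*33) + 4947)*(4596 + √2*√(-11)/2) = ((-3 + 33 - 1*1369 + 1221) + 4947)*(4596 + √2*(I*√11)/2) = ((-3 + 33 - 1369 + 1221) + 4947)*(4596 + I*√22/2) = (-118 + 4947)*(4596 + I*√22/2) = 4829*(4596 + I*√22/2) = 22194084 + 4829*I*√22/2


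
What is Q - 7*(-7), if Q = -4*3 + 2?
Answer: 39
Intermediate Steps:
Q = -10 (Q = -12 + 2 = -10)
Q - 7*(-7) = -10 - 7*(-7) = -10 + 49 = 39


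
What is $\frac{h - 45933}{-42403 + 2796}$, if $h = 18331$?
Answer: $\frac{27602}{39607} \approx 0.6969$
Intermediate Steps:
$\frac{h - 45933}{-42403 + 2796} = \frac{18331 - 45933}{-42403 + 2796} = - \frac{27602}{-39607} = \left(-27602\right) \left(- \frac{1}{39607}\right) = \frac{27602}{39607}$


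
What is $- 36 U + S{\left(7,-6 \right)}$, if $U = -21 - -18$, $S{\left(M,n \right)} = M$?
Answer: $115$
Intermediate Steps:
$U = -3$ ($U = -21 + 18 = -3$)
$- 36 U + S{\left(7,-6 \right)} = \left(-36\right) \left(-3\right) + 7 = 108 + 7 = 115$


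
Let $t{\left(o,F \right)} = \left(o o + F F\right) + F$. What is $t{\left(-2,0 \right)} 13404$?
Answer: $53616$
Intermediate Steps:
$t{\left(o,F \right)} = F + F^{2} + o^{2}$ ($t{\left(o,F \right)} = \left(o^{2} + F^{2}\right) + F = \left(F^{2} + o^{2}\right) + F = F + F^{2} + o^{2}$)
$t{\left(-2,0 \right)} 13404 = \left(0 + 0^{2} + \left(-2\right)^{2}\right) 13404 = \left(0 + 0 + 4\right) 13404 = 4 \cdot 13404 = 53616$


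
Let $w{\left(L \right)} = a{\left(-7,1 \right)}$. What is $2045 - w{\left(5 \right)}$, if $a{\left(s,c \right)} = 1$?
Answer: $2044$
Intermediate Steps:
$w{\left(L \right)} = 1$
$2045 - w{\left(5 \right)} = 2045 - 1 = 2044$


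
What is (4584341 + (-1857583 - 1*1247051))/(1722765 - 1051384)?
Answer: 1479707/671381 ≈ 2.2040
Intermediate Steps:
(4584341 + (-1857583 - 1*1247051))/(1722765 - 1051384) = (4584341 + (-1857583 - 1247051))/671381 = (4584341 - 3104634)*(1/671381) = 1479707*(1/671381) = 1479707/671381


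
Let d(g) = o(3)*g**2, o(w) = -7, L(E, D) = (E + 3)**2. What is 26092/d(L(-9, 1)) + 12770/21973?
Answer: -2334031/1017036 ≈ -2.2949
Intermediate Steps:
L(E, D) = (3 + E)**2
d(g) = -7*g**2
26092/d(L(-9, 1)) + 12770/21973 = 26092/((-7*(3 - 9)**4)) + 12770/21973 = 26092/((-7*((-6)**2)**2)) + 12770*(1/21973) = 26092/((-7*36**2)) + 12770/21973 = 26092/((-7*1296)) + 12770/21973 = 26092/(-9072) + 12770/21973 = 26092*(-1/9072) + 12770/21973 = -6523/2268 + 12770/21973 = -2334031/1017036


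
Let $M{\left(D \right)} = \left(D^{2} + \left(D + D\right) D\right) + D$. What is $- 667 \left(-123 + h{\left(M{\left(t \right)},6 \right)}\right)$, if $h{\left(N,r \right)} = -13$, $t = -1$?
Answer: $90712$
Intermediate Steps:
$M{\left(D \right)} = D + 3 D^{2}$ ($M{\left(D \right)} = \left(D^{2} + 2 D D\right) + D = \left(D^{2} + 2 D^{2}\right) + D = 3 D^{2} + D = D + 3 D^{2}$)
$- 667 \left(-123 + h{\left(M{\left(t \right)},6 \right)}\right) = - 667 \left(-123 - 13\right) = \left(-667\right) \left(-136\right) = 90712$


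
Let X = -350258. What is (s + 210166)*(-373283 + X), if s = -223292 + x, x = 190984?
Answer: -128687555178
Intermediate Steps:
s = -32308 (s = -223292 + 190984 = -32308)
(s + 210166)*(-373283 + X) = (-32308 + 210166)*(-373283 - 350258) = 177858*(-723541) = -128687555178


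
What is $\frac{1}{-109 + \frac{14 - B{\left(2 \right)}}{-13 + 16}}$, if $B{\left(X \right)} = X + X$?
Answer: $- \frac{3}{317} \approx -0.0094637$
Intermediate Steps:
$B{\left(X \right)} = 2 X$
$\frac{1}{-109 + \frac{14 - B{\left(2 \right)}}{-13 + 16}} = \frac{1}{-109 + \frac{14 - 2 \cdot 2}{-13 + 16}} = \frac{1}{-109 + \frac{14 - 4}{3}} = \frac{1}{-109 + \left(14 - 4\right) \frac{1}{3}} = \frac{1}{-109 + 10 \cdot \frac{1}{3}} = \frac{1}{-109 + \frac{10}{3}} = \frac{1}{- \frac{317}{3}} = - \frac{3}{317}$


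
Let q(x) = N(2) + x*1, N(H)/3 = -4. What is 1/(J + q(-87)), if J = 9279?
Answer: 1/9180 ≈ 0.00010893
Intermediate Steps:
N(H) = -12 (N(H) = 3*(-4) = -12)
q(x) = -12 + x (q(x) = -12 + x*1 = -12 + x)
1/(J + q(-87)) = 1/(9279 + (-12 - 87)) = 1/(9279 - 99) = 1/9180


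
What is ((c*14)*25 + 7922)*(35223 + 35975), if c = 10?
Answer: 813223556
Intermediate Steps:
((c*14)*25 + 7922)*(35223 + 35975) = ((10*14)*25 + 7922)*(35223 + 35975) = (140*25 + 7922)*71198 = (3500 + 7922)*71198 = 11422*71198 = 813223556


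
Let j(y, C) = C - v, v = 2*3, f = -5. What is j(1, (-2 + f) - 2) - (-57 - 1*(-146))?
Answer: -104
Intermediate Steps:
v = 6
j(y, C) = -6 + C (j(y, C) = C - 1*6 = C - 6 = -6 + C)
j(1, (-2 + f) - 2) - (-57 - 1*(-146)) = (-6 + ((-2 - 5) - 2)) - (-57 - 1*(-146)) = (-6 + (-7 - 2)) - (-57 + 146) = (-6 - 9) - 1*89 = -15 - 89 = -104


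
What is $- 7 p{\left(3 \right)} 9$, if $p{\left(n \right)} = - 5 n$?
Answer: $945$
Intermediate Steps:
$- 7 p{\left(3 \right)} 9 = - 7 \left(\left(-5\right) 3\right) 9 = \left(-7\right) \left(-15\right) 9 = 105 \cdot 9 = 945$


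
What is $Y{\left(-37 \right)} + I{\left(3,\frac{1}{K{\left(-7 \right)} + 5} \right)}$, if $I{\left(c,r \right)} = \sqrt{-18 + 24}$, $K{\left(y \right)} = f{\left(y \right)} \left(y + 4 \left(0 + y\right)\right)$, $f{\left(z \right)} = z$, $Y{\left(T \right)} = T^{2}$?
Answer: $1369 + \sqrt{6} \approx 1371.4$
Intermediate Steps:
$K{\left(y \right)} = 5 y^{2}$ ($K{\left(y \right)} = y \left(y + 4 \left(0 + y\right)\right) = y \left(y + 4 y\right) = y 5 y = 5 y^{2}$)
$I{\left(c,r \right)} = \sqrt{6}$
$Y{\left(-37 \right)} + I{\left(3,\frac{1}{K{\left(-7 \right)} + 5} \right)} = \left(-37\right)^{2} + \sqrt{6} = 1369 + \sqrt{6}$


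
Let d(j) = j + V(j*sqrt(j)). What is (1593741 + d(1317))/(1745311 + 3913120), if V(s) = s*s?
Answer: 2285917071/5658431 ≈ 403.98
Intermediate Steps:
V(s) = s**2
d(j) = j + j**3 (d(j) = j + (j*sqrt(j))**2 = j + (j**(3/2))**2 = j + j**3)
(1593741 + d(1317))/(1745311 + 3913120) = (1593741 + (1317 + 1317**3))/(1745311 + 3913120) = (1593741 + (1317 + 2284322013))/5658431 = (1593741 + 2284323330)*(1/5658431) = 2285917071*(1/5658431) = 2285917071/5658431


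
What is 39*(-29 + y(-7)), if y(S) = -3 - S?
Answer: -975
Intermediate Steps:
39*(-29 + y(-7)) = 39*(-29 + (-3 - 1*(-7))) = 39*(-29 + (-3 + 7)) = 39*(-29 + 4) = 39*(-25) = -975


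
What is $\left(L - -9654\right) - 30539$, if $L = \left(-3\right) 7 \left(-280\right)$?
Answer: $-15005$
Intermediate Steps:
$L = 5880$ ($L = \left(-21\right) \left(-280\right) = 5880$)
$\left(L - -9654\right) - 30539 = \left(5880 - -9654\right) - 30539 = \left(5880 + 9654\right) - 30539 = 15534 - 30539 = -15005$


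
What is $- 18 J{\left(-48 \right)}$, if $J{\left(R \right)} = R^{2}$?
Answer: $-41472$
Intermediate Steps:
$- 18 J{\left(-48 \right)} = - 18 \left(-48\right)^{2} = \left(-18\right) 2304 = -41472$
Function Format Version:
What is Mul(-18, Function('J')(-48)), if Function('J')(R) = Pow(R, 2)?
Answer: -41472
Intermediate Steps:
Mul(-18, Function('J')(-48)) = Mul(-18, Pow(-48, 2)) = Mul(-18, 2304) = -41472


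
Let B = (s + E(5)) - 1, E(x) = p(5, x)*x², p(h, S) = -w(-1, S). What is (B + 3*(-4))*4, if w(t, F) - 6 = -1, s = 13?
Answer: -500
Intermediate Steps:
w(t, F) = 5 (w(t, F) = 6 - 1 = 5)
p(h, S) = -5 (p(h, S) = -1*5 = -5)
E(x) = -5*x²
B = -113 (B = (13 - 5*5²) - 1 = (13 - 5*25) - 1 = (13 - 125) - 1 = -112 - 1 = -113)
(B + 3*(-4))*4 = (-113 + 3*(-4))*4 = (-113 - 12)*4 = -125*4 = -500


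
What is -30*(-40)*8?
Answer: 9600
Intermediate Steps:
-30*(-40)*8 = 1200*8 = 9600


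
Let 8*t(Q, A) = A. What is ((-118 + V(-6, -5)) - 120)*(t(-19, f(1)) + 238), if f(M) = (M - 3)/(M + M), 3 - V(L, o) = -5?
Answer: -218845/4 ≈ -54711.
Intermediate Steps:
V(L, o) = 8 (V(L, o) = 3 - 1*(-5) = 3 + 5 = 8)
f(M) = (-3 + M)/(2*M) (f(M) = (-3 + M)/((2*M)) = (-3 + M)*(1/(2*M)) = (-3 + M)/(2*M))
t(Q, A) = A/8
((-118 + V(-6, -5)) - 120)*(t(-19, f(1)) + 238) = ((-118 + 8) - 120)*(((½)*(-3 + 1)/1)/8 + 238) = (-110 - 120)*(((½)*1*(-2))/8 + 238) = -230*((⅛)*(-1) + 238) = -230*(-⅛ + 238) = -230*1903/8 = -218845/4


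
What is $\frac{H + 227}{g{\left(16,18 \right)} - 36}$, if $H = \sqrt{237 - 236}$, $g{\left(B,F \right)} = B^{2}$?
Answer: $\frac{57}{55} \approx 1.0364$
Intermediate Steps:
$H = 1$ ($H = \sqrt{1} = 1$)
$\frac{H + 227}{g{\left(16,18 \right)} - 36} = \frac{1 + 227}{16^{2} - 36} = \frac{228}{256 - 36} = \frac{228}{220} = 228 \cdot \frac{1}{220} = \frac{57}{55}$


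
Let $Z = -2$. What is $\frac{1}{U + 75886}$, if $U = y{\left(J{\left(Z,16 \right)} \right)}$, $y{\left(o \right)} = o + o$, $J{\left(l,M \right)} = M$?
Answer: $\frac{1}{75918} \approx 1.3172 \cdot 10^{-5}$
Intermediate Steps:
$y{\left(o \right)} = 2 o$
$U = 32$ ($U = 2 \cdot 16 = 32$)
$\frac{1}{U + 75886} = \frac{1}{32 + 75886} = \frac{1}{75918}$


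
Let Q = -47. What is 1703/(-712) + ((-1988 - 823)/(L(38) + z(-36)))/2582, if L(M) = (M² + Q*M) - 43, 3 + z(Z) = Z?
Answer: -232798559/97434352 ≈ -2.3893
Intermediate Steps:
z(Z) = -3 + Z
L(M) = -43 + M² - 47*M (L(M) = (M² - 47*M) - 43 = -43 + M² - 47*M)
1703/(-712) + ((-1988 - 823)/(L(38) + z(-36)))/2582 = 1703/(-712) + ((-1988 - 823)/((-43 + 38² - 47*38) + (-3 - 36)))/2582 = 1703*(-1/712) - 2811/((-43 + 1444 - 1786) - 39)*(1/2582) = -1703/712 - 2811/(-385 - 39)*(1/2582) = -1703/712 - 2811/(-424)*(1/2582) = -1703/712 - 2811*(-1/424)*(1/2582) = -1703/712 + (2811/424)*(1/2582) = -1703/712 + 2811/1094768 = -232798559/97434352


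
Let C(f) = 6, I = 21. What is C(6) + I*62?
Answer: 1308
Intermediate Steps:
C(6) + I*62 = 6 + 21*62 = 6 + 1302 = 1308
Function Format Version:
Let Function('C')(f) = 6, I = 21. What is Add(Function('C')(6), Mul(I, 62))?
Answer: 1308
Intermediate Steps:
Add(Function('C')(6), Mul(I, 62)) = Add(6, Mul(21, 62)) = Add(6, 1302) = 1308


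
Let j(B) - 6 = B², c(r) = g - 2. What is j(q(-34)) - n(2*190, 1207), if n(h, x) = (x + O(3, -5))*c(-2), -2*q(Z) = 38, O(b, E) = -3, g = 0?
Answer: 2775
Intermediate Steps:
c(r) = -2 (c(r) = 0 - 2 = -2)
q(Z) = -19 (q(Z) = -½*38 = -19)
j(B) = 6 + B²
n(h, x) = 6 - 2*x (n(h, x) = (x - 3)*(-2) = (-3 + x)*(-2) = 6 - 2*x)
j(q(-34)) - n(2*190, 1207) = (6 + (-19)²) - (6 - 2*1207) = (6 + 361) - (6 - 2414) = 367 - 1*(-2408) = 367 + 2408 = 2775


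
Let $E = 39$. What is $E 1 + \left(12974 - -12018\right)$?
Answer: $25031$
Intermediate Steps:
$E 1 + \left(12974 - -12018\right) = 39 \cdot 1 + \left(12974 - -12018\right) = 39 + \left(12974 + 12018\right) = 39 + 24992 = 25031$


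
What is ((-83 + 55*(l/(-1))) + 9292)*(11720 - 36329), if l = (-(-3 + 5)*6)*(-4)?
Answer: -161656521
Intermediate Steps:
l = 48 (l = (-1*2*6)*(-4) = -2*6*(-4) = -12*(-4) = 48)
((-83 + 55*(l/(-1))) + 9292)*(11720 - 36329) = ((-83 + 55*(48/(-1))) + 9292)*(11720 - 36329) = ((-83 + 55*(48*(-1))) + 9292)*(-24609) = ((-83 + 55*(-48)) + 9292)*(-24609) = ((-83 - 2640) + 9292)*(-24609) = (-2723 + 9292)*(-24609) = 6569*(-24609) = -161656521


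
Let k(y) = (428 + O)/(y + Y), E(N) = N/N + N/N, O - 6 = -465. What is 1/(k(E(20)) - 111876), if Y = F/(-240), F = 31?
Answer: -449/50239764 ≈ -8.9371e-6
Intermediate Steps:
O = -459 (O = 6 - 465 = -459)
E(N) = 2 (E(N) = 1 + 1 = 2)
Y = -31/240 (Y = 31/(-240) = 31*(-1/240) = -31/240 ≈ -0.12917)
k(y) = -31/(-31/240 + y) (k(y) = (428 - 459)/(y - 31/240) = -31/(-31/240 + y))
1/(k(E(20)) - 111876) = 1/(-7440/(-31 + 240*2) - 111876) = 1/(-7440/(-31 + 480) - 111876) = 1/(-7440/449 - 111876) = 1/(-50239764/449) = -449/50239764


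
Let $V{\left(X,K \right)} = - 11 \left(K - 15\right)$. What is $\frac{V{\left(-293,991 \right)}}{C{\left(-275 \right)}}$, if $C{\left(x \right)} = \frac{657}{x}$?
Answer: $\frac{2952400}{657} \approx 4493.8$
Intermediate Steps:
$V{\left(X,K \right)} = 165 - 11 K$ ($V{\left(X,K \right)} = - 11 \left(-15 + K\right) = 165 - 11 K$)
$\frac{V{\left(-293,991 \right)}}{C{\left(-275 \right)}} = \frac{165 - 10901}{657 \frac{1}{-275}} = \frac{165 - 10901}{657 \left(- \frac{1}{275}\right)} = - \frac{10736}{- \frac{657}{275}} = \left(-10736\right) \left(- \frac{275}{657}\right) = \frac{2952400}{657}$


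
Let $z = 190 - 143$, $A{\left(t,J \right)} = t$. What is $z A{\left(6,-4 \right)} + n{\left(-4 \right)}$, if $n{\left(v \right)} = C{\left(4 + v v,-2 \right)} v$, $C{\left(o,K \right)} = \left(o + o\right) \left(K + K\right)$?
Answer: $922$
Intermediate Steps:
$C{\left(o,K \right)} = 4 K o$ ($C{\left(o,K \right)} = 2 o 2 K = 4 K o$)
$n{\left(v \right)} = v \left(-32 - 8 v^{2}\right)$ ($n{\left(v \right)} = 4 \left(-2\right) \left(4 + v v\right) v = 4 \left(-2\right) \left(4 + v^{2}\right) v = \left(-32 - 8 v^{2}\right) v = v \left(-32 - 8 v^{2}\right)$)
$z = 47$ ($z = 190 - 143 = 47$)
$z A{\left(6,-4 \right)} + n{\left(-4 \right)} = 47 \cdot 6 - - 32 \left(4 + \left(-4\right)^{2}\right) = 282 - - 32 \left(4 + 16\right) = 282 - \left(-32\right) 20 = 282 + 640 = 922$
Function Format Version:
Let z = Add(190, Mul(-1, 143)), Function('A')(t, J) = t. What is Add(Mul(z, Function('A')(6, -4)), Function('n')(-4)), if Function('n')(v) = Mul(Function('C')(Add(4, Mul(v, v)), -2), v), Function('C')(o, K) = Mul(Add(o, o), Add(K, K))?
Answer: 922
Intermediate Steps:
Function('C')(o, K) = Mul(4, K, o) (Function('C')(o, K) = Mul(Mul(2, o), Mul(2, K)) = Mul(4, K, o))
Function('n')(v) = Mul(v, Add(-32, Mul(-8, Pow(v, 2)))) (Function('n')(v) = Mul(Mul(4, -2, Add(4, Mul(v, v))), v) = Mul(Mul(4, -2, Add(4, Pow(v, 2))), v) = Mul(Add(-32, Mul(-8, Pow(v, 2))), v) = Mul(v, Add(-32, Mul(-8, Pow(v, 2)))))
z = 47 (z = Add(190, -143) = 47)
Add(Mul(z, Function('A')(6, -4)), Function('n')(-4)) = Add(Mul(47, 6), Mul(-8, -4, Add(4, Pow(-4, 2)))) = Add(282, Mul(-8, -4, Add(4, 16))) = Add(282, Mul(-8, -4, 20)) = Add(282, 640) = 922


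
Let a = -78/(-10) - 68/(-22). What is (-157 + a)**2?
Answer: 64577296/3025 ≈ 21348.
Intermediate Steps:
a = 599/55 (a = -78*(-1/10) - 68*(-1/22) = 39/5 + 34/11 = 599/55 ≈ 10.891)
(-157 + a)**2 = (-157 + 599/55)**2 = (-8036/55)**2 = 64577296/3025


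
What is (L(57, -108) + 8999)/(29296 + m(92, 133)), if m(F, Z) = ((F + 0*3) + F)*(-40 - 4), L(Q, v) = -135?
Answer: 554/1325 ≈ 0.41811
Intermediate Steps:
m(F, Z) = -88*F (m(F, Z) = ((F + 0) + F)*(-44) = (F + F)*(-44) = (2*F)*(-44) = -88*F)
(L(57, -108) + 8999)/(29296 + m(92, 133)) = (-135 + 8999)/(29296 - 88*92) = 8864/(29296 - 8096) = 8864/21200 = 8864*(1/21200) = 554/1325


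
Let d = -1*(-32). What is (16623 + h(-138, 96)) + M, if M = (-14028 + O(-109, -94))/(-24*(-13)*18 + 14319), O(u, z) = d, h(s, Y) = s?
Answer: 328614479/19935 ≈ 16484.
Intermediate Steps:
d = 32
O(u, z) = 32
M = -13996/19935 (M = (-14028 + 32)/(-24*(-13)*18 + 14319) = -13996/(312*18 + 14319) = -13996/(5616 + 14319) = -13996/19935 ≈ -0.70208)
(16623 + h(-138, 96)) + M = (16623 - 138) - 13996/19935 = 16485 - 13996/19935 = 328614479/19935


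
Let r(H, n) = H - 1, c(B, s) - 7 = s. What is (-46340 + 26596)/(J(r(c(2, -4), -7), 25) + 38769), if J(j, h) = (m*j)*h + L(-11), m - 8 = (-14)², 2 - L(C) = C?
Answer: -9872/24491 ≈ -0.40309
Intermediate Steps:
L(C) = 2 - C
c(B, s) = 7 + s
r(H, n) = -1 + H
m = 204 (m = 8 + (-14)² = 8 + 196 = 204)
J(j, h) = 13 + 204*h*j (J(j, h) = (204*j)*h + (2 - 1*(-11)) = 204*h*j + (2 + 11) = 204*h*j + 13 = 13 + 204*h*j)
(-46340 + 26596)/(J(r(c(2, -4), -7), 25) + 38769) = (-46340 + 26596)/((13 + 204*25*(-1 + (7 - 4))) + 38769) = -19744/((13 + 204*25*(-1 + 3)) + 38769) = -19744/((13 + 204*25*2) + 38769) = -19744/((13 + 10200) + 38769) = -19744/(10213 + 38769) = -19744/48982 = -19744*1/48982 = -9872/24491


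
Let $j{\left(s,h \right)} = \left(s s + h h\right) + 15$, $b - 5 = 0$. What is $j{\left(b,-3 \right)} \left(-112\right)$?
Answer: $-5488$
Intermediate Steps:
$b = 5$ ($b = 5 + 0 = 5$)
$j{\left(s,h \right)} = 15 + h^{2} + s^{2}$ ($j{\left(s,h \right)} = \left(s^{2} + h^{2}\right) + 15 = \left(h^{2} + s^{2}\right) + 15 = 15 + h^{2} + s^{2}$)
$j{\left(b,-3 \right)} \left(-112\right) = \left(15 + \left(-3\right)^{2} + 5^{2}\right) \left(-112\right) = \left(15 + 9 + 25\right) \left(-112\right) = 49 \left(-112\right) = -5488$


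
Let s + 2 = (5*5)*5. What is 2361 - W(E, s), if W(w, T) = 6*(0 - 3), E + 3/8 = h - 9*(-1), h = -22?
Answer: 2379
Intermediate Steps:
E = -107/8 (E = -3/8 + (-22 - 9*(-1)) = -3/8 + (-22 - 1*(-9)) = -3/8 + (-22 + 9) = -3/8 - 13 = -107/8 ≈ -13.375)
s = 123 (s = -2 + (5*5)*5 = -2 + 25*5 = -2 + 125 = 123)
W(w, T) = -18 (W(w, T) = 6*(-3) = -18)
2361 - W(E, s) = 2361 - 1*(-18) = 2361 + 18 = 2379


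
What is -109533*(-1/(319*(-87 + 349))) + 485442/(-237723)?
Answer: -167054691/228372562 ≈ -0.73150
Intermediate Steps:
-109533*(-1/(319*(-87 + 349))) + 485442/(-237723) = -109533/((-319*262)) + 485442*(-1/237723) = -109533/(-83578) - 161814/79241 = -109533*(-1/83578) - 161814/79241 = 3777/2882 - 161814/79241 = -167054691/228372562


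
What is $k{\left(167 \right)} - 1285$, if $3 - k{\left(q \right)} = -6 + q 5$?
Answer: $-2111$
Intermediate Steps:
$k{\left(q \right)} = 9 - 5 q$ ($k{\left(q \right)} = 3 - \left(-6 + q 5\right) = 3 - \left(-6 + 5 q\right) = 9 - 5 q$)
$k{\left(167 \right)} - 1285 = \left(9 - 835\right) - 1285 = -826 - 1285 = -2111$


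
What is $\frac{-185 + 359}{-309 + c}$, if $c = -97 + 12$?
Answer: $- \frac{87}{197} \approx -0.44162$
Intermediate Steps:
$c = -85$
$\frac{-185 + 359}{-309 + c} = \frac{-185 + 359}{-309 - 85} = \frac{174}{-394} = 174 \left(- \frac{1}{394}\right) = - \frac{87}{197}$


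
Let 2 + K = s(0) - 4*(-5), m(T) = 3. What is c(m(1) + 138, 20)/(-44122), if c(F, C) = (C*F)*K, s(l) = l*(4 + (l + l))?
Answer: -25380/22061 ≈ -1.1504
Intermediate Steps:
s(l) = l*(4 + 2*l)
K = 18 (K = -2 + (2*0*(2 + 0) - 4*(-5)) = -2 + (2*0*2 + 20) = -2 + (0 + 20) = -2 + 20 = 18)
c(F, C) = 18*C*F (c(F, C) = (C*F)*18 = 18*C*F)
c(m(1) + 138, 20)/(-44122) = (18*20*(3 + 138))/(-44122) = (18*20*141)*(-1/44122) = 50760*(-1/44122) = -25380/22061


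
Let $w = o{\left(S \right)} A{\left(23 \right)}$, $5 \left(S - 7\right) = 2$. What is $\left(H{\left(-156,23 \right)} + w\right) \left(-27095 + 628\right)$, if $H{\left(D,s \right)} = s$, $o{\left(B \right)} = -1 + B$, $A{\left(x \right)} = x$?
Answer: $- \frac{22523417}{5} \approx -4.5047 \cdot 10^{6}$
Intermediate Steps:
$S = \frac{37}{5}$ ($S = 7 + \frac{1}{5} \cdot 2 = 7 + \frac{2}{5} = \frac{37}{5} \approx 7.4$)
$w = \frac{736}{5}$ ($w = \left(-1 + \frac{37}{5}\right) 23 = \frac{32}{5} \cdot 23 = \frac{736}{5} \approx 147.2$)
$\left(H{\left(-156,23 \right)} + w\right) \left(-27095 + 628\right) = \left(23 + \frac{736}{5}\right) \left(-27095 + 628\right) = \frac{851}{5} \left(-26467\right) = - \frac{22523417}{5}$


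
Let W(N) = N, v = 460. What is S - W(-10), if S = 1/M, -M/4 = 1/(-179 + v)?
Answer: -241/4 ≈ -60.250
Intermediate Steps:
M = -4/281 (M = -4/(-179 + 460) = -4/281 ≈ -0.014235)
S = -281/4 (S = 1/(-4/281) = -281/4 ≈ -70.250)
S - W(-10) = -281/4 - 1*(-10) = -281/4 + 10 = -241/4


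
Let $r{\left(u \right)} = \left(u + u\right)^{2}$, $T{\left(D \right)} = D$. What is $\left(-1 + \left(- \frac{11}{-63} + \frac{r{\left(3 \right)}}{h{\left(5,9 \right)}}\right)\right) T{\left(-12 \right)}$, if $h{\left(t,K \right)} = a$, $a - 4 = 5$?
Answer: $- \frac{800}{21} \approx -38.095$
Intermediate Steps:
$a = 9$ ($a = 4 + 5 = 9$)
$h{\left(t,K \right)} = 9$
$r{\left(u \right)} = 4 u^{2}$ ($r{\left(u \right)} = \left(2 u\right)^{2} = 4 u^{2}$)
$\left(-1 + \left(- \frac{11}{-63} + \frac{r{\left(3 \right)}}{h{\left(5,9 \right)}}\right)\right) T{\left(-12 \right)} = \left(-1 - \left(- \frac{11}{63} - \frac{4 \cdot 3^{2}}{9}\right)\right) \left(-12\right) = \left(-1 - \left(- \frac{11}{63} - 4 \cdot 9 \cdot \frac{1}{9}\right)\right) \left(-12\right) = \left(-1 + \left(\frac{11}{63} + 36 \cdot \frac{1}{9}\right)\right) \left(-12\right) = \left(-1 + \left(\frac{11}{63} + 4\right)\right) \left(-12\right) = \left(-1 + \frac{263}{63}\right) \left(-12\right) = \frac{200}{63} \left(-12\right) = - \frac{800}{21}$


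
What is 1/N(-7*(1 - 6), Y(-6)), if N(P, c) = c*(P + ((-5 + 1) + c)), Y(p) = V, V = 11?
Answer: 1/462 ≈ 0.0021645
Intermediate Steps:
Y(p) = 11
N(P, c) = c*(-4 + P + c) (N(P, c) = c*(P + (-4 + c)) = c*(-4 + P + c))
1/N(-7*(1 - 6), Y(-6)) = 1/(11*(-4 - 7*(1 - 6) + 11)) = 1/(11*(-4 - 7*(-5) + 11)) = 1/(11*(-4 + 35 + 11)) = 1/(11*42) = 1/462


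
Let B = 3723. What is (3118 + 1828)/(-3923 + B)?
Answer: -2473/100 ≈ -24.730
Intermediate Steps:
(3118 + 1828)/(-3923 + B) = (3118 + 1828)/(-3923 + 3723) = 4946/(-200) = 4946*(-1/200) = -2473/100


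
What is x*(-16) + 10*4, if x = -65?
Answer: 1080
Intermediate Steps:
x*(-16) + 10*4 = -65*(-16) + 10*4 = 1040 + 40 = 1080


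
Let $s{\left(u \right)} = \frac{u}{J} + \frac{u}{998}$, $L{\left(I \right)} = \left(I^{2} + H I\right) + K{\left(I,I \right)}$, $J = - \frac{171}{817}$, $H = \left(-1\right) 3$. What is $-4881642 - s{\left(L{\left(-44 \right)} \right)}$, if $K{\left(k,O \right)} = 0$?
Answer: $- \frac{21879090452}{4491} \approx -4.8718 \cdot 10^{6}$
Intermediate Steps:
$H = -3$
$J = - \frac{9}{43}$ ($J = \left(-171\right) \frac{1}{817} = - \frac{9}{43} \approx -0.2093$)
$L{\left(I \right)} = I^{2} - 3 I$ ($L{\left(I \right)} = \left(I^{2} - 3 I\right) + 0 = I^{2} - 3 I$)
$s{\left(u \right)} = - \frac{42905 u}{8982}$ ($s{\left(u \right)} = \frac{u}{- \frac{9}{43}} + \frac{u}{998} = u \left(- \frac{43}{9}\right) + u \frac{1}{998} = - \frac{43 u}{9} + \frac{u}{998} = - \frac{42905 u}{8982}$)
$-4881642 - s{\left(L{\left(-44 \right)} \right)} = -4881642 - - \frac{42905 \left(- 44 \left(-3 - 44\right)\right)}{8982} = -4881642 - - \frac{42905 \left(\left(-44\right) \left(-47\right)\right)}{8982} = -4881642 - \left(- \frac{42905}{8982}\right) 2068 = -4881642 - - \frac{44363770}{4491} = -4881642 + \frac{44363770}{4491} = - \frac{21879090452}{4491}$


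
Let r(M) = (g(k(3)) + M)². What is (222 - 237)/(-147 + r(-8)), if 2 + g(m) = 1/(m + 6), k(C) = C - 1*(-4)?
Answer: 845/2734 ≈ 0.30907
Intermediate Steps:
k(C) = 4 + C (k(C) = C + 4 = 4 + C)
g(m) = -2 + 1/(6 + m) (g(m) = -2 + 1/(m + 6) = -2 + 1/(6 + m))
r(M) = (-25/13 + M)² (r(M) = ((-11 - 2*(4 + 3))/(6 + (4 + 3)) + M)² = ((-11 - 2*7)/(6 + 7) + M)² = ((-11 - 14)/13 + M)² = ((1/13)*(-25) + M)² = (-25/13 + M)²)
(222 - 237)/(-147 + r(-8)) = (222 - 237)/(-147 + (-25 + 13*(-8))²/169) = -15/(-147 + (-25 - 104)²/169) = -15/(-147 + (1/169)*(-129)²) = -15/(-147 + (1/169)*16641) = -15/(-147 + 16641/169) = -15/(-8202/169) = -15*(-169/8202) = 845/2734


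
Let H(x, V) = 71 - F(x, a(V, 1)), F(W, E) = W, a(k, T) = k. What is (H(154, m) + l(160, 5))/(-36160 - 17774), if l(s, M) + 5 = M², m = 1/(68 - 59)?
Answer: 21/17978 ≈ 0.0011681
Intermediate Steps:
m = ⅑ (m = 1/9 = ⅑ ≈ 0.11111)
l(s, M) = -5 + M²
H(x, V) = 71 - x
(H(154, m) + l(160, 5))/(-36160 - 17774) = ((71 - 1*154) + (-5 + 5²))/(-36160 - 17774) = ((71 - 154) + (-5 + 25))/(-53934) = (-83 + 20)*(-1/53934) = -63*(-1/53934) = 21/17978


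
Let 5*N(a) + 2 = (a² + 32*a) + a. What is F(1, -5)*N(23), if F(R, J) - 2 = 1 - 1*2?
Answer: 1286/5 ≈ 257.20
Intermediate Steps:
N(a) = -⅖ + a²/5 + 33*a/5 (N(a) = -⅖ + ((a² + 32*a) + a)/5 = -⅖ + (a² + 33*a)/5 = -⅖ + (a²/5 + 33*a/5) = -⅖ + a²/5 + 33*a/5)
F(R, J) = 1 (F(R, J) = 2 + (1 - 1*2) = 2 + (1 - 2) = 2 - 1 = 1)
F(1, -5)*N(23) = 1*(-⅖ + (⅕)*23² + (33/5)*23) = 1*(-⅖ + (⅕)*529 + 759/5) = 1*(-⅖ + 529/5 + 759/5) = 1*(1286/5) = 1286/5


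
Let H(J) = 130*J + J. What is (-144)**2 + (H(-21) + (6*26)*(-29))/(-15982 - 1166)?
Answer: 118529401/5716 ≈ 20736.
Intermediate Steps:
H(J) = 131*J
(-144)**2 + (H(-21) + (6*26)*(-29))/(-15982 - 1166) = (-144)**2 + (131*(-21) + (6*26)*(-29))/(-15982 - 1166) = 20736 + (-2751 + 156*(-29))/(-17148) = 20736 + (-2751 - 4524)*(-1/17148) = 20736 - 7275*(-1/17148) = 20736 + 2425/5716 = 118529401/5716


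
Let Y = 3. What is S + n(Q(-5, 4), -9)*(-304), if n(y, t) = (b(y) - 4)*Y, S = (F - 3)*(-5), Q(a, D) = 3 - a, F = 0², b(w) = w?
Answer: -3633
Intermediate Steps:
F = 0
S = 15 (S = (0 - 3)*(-5) = -3*(-5) = 15)
n(y, t) = -12 + 3*y (n(y, t) = (y - 4)*3 = (-4 + y)*3 = -12 + 3*y)
S + n(Q(-5, 4), -9)*(-304) = 15 + (-12 + 3*(3 - 1*(-5)))*(-304) = 15 + (-12 + 3*(3 + 5))*(-304) = 15 + (-12 + 3*8)*(-304) = 15 + (-12 + 24)*(-304) = 15 + 12*(-304) = 15 - 3648 = -3633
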